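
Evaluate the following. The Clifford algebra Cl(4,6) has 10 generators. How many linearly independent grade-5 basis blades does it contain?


Number of grade-k basis blades in Cl(p,q) with n = p + q is C(n, k).
n = 4 + 6 = 10
C(10, 5) = 10! / (5! * 5!)
= 3628800 / (120 * 120)
= 252


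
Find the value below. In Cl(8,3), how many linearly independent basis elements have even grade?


Even subalgebra dimension = 2^(n-1)
n = 8 + 3 = 11
2^(11 - 1) = 2^10 = 1024
Verification: sum of C(11,k) for even k = 1 + 55 + 330 + 462 + 165 + 11 = 1024
Result = 1024


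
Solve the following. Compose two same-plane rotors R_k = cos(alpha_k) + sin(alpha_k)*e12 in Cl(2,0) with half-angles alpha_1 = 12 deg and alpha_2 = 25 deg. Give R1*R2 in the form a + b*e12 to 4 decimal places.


Same-plane rotors commute and their half-angles add:
R1*R2 = cos(a1 + a2) + sin(a1 + a2)*e12.
a1 + a2 = 12 + 25 = 37 deg
cos(37 deg) = 0.7986
sin(37 deg) = 0.6018
R1*R2 = 0.7986 + 0.6018*e12


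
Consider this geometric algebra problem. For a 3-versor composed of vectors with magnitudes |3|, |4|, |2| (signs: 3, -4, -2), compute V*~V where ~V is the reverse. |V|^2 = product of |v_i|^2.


Each vector v_i has |v_i|^2 = s_i^2
Squared scales: 3^2 = 9, (-4)^2 = 16, (-2)^2 = 4
|V|^2 = 9 * 16 * 4
= 576


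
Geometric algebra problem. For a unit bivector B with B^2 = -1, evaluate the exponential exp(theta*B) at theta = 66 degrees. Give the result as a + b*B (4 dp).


For a unit bivector B with B^2 = -1, the exponential series gives
e^(theta*B) = cos(theta) + sin(theta)*B (the GA analogue of Euler's formula).
theta = 66 degrees = 1.151917 rad
cos(66 deg) = 0.4067
sin(66 deg) = 0.9135
exp(theta*B) = 0.4067 + 0.9135*B


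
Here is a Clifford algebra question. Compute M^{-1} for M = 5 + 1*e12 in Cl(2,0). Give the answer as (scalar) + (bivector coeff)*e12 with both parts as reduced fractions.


M = 5 + 1*e12, where e12^2 = -1.
Since M commutes with its reverse ~M = a - b*e12, M * ~M = a^2 - b^2*e12^2 = a^2 + b^2.
So M^{-1} = ~M / (a^2 + b^2) = (a - b*e12)/(a^2 + b^2).
a^2 + b^2 = 25 + 1 = 26
Scalar part = 5/26 = 5/26
Bivector coeff = -1/26 = -1/26
M^{-1} = 5/26 - 1/26*e12


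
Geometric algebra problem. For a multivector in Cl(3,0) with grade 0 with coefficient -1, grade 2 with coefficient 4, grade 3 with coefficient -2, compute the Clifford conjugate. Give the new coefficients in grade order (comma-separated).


Clifford conjugate sign for grade k: (-1)^(k(k+1)/2)
Grade 0: (-1)^(0*1/2) = (-1)^0 = 1, coeff -1 -> -1
Grade 2: (-1)^(2*3/2) = (-1)^3 = -1, coeff 4 -> -4
Grade 3: (-1)^(3*4/2) = (-1)^6 = 1, coeff -2 -> -2
Conjugated coefficients: -1, -4, -2


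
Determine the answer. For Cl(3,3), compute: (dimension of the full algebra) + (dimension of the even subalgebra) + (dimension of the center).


n = 3 + 3 = 6
Total dim = 2^6 = 64
Even subalgebra dim = 2^5 = 32
n is even, so center dim = 1
Sum = 64 + 32 + 1 = 97


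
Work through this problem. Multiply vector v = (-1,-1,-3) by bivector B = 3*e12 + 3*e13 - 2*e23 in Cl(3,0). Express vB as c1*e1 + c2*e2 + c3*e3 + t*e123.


vB has grade-1 (vector) and grade-3 (trivector) parts: vB = (v _| B) + (v ^ B).
Vector part <vB>_1:
  e1: -v2*b12 - v3*b13 = -(-1)*(3) - (-3)*(3) = 12
  e2: v1*b12 - v3*b23 = (-1)*(3) - (-3)*(-2) = -9
  e3: v1*b13 + v2*b23 = (-1)*(3) + (-1)*(-2) = -1
Trivector part <vB>_3:
  e123: v1*b23 - v2*b13 + v3*b12 = (-1)*(-2) - (-1)*(3) + (-3)*(3) = -4
vB = 12*e1 - 9*e2 - 1*e3 - 4*e123


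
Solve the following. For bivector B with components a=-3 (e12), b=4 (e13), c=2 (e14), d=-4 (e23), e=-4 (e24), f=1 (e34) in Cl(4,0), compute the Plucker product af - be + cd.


Plucker relation: af - be + cd
a*f = (-3)*1 = -3
b*e = 4*(-4) = -16
c*d = 2*(-4) = -8
af - be + cd = -3 - (-16) + (-8)
= 5


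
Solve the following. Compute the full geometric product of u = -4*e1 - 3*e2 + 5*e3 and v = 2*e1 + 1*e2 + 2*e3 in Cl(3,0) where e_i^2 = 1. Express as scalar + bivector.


In Cl(3,0): e_i^2 = 1, e_ie_j = -e_je_i for i != j.
Scalar part = u . v = (-4)*2 + (-3)*1 + 5*2
= -8 + (-3) + 10 = -1
e12 coeff = (-4)*1 - (-3)*2 = -4 - (-6) = 2
e13 coeff = (-4)*2 - 5*2 = -8 - 10 = -18
e23 coeff = (-3)*2 - 5*1 = -6 - 5 = -11
uv = -1 + 2*e12 - 18*e13 - 11*e23


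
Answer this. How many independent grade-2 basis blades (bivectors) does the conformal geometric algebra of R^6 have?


The conformal model of R^6 uses Cl(7,1) with m = 6 + 2 = 8 generators.
Number of grade-2 blades = C(m, 2) = C(8, 2)
= 8*7/2 = 28


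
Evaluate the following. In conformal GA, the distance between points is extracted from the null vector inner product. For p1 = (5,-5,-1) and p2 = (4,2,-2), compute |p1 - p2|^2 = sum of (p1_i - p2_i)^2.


p1 - p2 = (1, -7, 1)
|p1 - p2|^2 = 1^2 + (-7)^2 + 1^2
= 1 + 49 + 1
= 51


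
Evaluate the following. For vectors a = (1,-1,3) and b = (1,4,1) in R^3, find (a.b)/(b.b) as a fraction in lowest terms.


Projection coefficient = (a . b) / (b . b)
a . b = 1*1 + (-1)*4 + 3*1
= 1 + (-4) + 3 = 0
b . b = 1^2 + 4^2 + 1^2
= 1 + 16 + 1 = 18
Coefficient = 0/18
In lowest terms: 0/1


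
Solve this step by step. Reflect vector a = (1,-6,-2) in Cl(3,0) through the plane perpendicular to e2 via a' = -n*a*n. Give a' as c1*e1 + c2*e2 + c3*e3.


Reflection formula: a' = -n*a*n, with n = e2 (unit vector, n^2 = 1).
For reflection through hyperplane perp to e2:
The component along e2 flips sign, others stay.
a = (1, -6, -2)
a' = (1, 6, -2)
a' = 1*e1 + 6*e2 - 2*e3


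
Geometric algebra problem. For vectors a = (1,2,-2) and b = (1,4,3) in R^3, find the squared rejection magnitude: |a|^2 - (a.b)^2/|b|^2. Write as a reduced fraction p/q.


|a|^2 = 1^2 + 2^2 + (-2)^2 = 9
|b|^2 = 1^2 + 4^2 + 3^2 = 26
a . b = 1*1 + 2*4 + (-2)*3 = 3
(a.b)^2 = 3^2 = 9
|rej|^2 = 9 - 9/26
= (234 - 9)/26
= 225/26
In lowest terms: 225/26


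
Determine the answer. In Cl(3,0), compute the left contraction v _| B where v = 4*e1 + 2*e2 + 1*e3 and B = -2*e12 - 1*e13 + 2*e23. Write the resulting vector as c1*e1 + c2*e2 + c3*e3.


Left contraction v _| B = <vB>_1 (grade-1 part of the geometric product vB).
Using e1_|e12 = e2, e2_|e12 = -e1, e1_|e13 = e3, e3_|e13 = -e1, e2_|e23 = e3, e3_|e23 = -e2:
e1 coeff: -v2*b12 - v3*b13 = -(2)*(-2) - (1)*(-1) = 5
e2 coeff: v1*b12 - v3*b23 = (4)*(-2) - (1)*(2) = -10
e3 coeff: v1*b13 + v2*b23 = (4)*(-1) + (2)*(2) = 0
v _| B = 5*e1 - 10*e2 + 0*e3


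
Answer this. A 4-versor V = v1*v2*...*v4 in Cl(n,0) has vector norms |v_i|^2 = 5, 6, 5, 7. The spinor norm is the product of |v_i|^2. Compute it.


Spinor norm N(V) = |v1|^2 * |v2|^2 * ... * |v4|^2
= 5 * 6 * 5 * 7
Running product: 5, 30, 150, 1050
N(V) = 1050


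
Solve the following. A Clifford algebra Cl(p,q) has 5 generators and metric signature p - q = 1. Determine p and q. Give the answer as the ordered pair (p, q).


We need p + q = 5 and p - q = 1.
Adding: 2p = 5 + 1 = 6, so p = 3.
Then q = 5 - 3 = 2.
(p, q) = (3, 2)


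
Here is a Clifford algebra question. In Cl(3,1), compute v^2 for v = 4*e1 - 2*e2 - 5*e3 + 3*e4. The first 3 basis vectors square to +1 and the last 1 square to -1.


v^2 = sum of c_i^2 * e_i^2
Positive signature terms (e_i^2 = +1): 4^2 + (-2)^2 + (-5)^2 = 45
Negative signature terms (e_j^2 = -1): 3^2 = 9
v^2 = 45 - 9 = 36


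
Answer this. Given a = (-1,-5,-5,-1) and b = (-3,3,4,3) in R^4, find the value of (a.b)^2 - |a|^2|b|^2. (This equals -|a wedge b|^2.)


a . b = (-1)*(-3) + (-5)*3 + (-5)*4 + (-1)*3
= 3 + (-15) + (-20) + (-3) = -35
|a|^2 = (-1)^2 + (-5)^2 + (-5)^2 + (-1)^2 = 52
|b|^2 = (-3)^2 + 3^2 + 4^2 + 3^2 = 43
(a.b)^2 = (-35)^2 = 1225
|a|^2 * |b|^2 = 52 * 43 = 2236
Result = 1225 - 2236 = -1011


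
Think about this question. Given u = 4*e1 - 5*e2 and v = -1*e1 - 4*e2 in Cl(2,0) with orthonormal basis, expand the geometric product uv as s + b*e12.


Expand: (4*e1 - 5*e2)(-1*e1 - 4*e2)
= 4*(-1)*e1e1 + 4*(-4)*e1e2 + (-5)*(-1)*e2e1 + (-5)*(-4)*e2e2
Using e1^2 = e2^2 = 1, e2e1 = -e1e2:
Scalar part s = 4*(-1) + (-5)*(-4) = -4 + 20 = 16
Bivector part b = 4*(-4) - (-5)*(-1) = -16 - 5 = -21
uv = 16 - 21*e12


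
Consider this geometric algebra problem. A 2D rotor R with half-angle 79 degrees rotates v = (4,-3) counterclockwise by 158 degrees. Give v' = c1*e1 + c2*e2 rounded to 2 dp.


Rotor R = cos(79deg) - sin(79deg)*e12
Rotation angle theta = 2 * 79 = 158 degrees
v' = R*v*~R rotates v by theta.
cos(158deg) = -0.9272, sin(158deg) = 0.3746
v'_1 = 4*cos(158deg) - (-3)*sin(158deg)
= 4*(-0.9272) - (-3)*0.3746
= -2.58
v'_2 = 4*sin(158deg) + (-3)*cos(158deg)
= 4*0.3746 + (-3)*(-0.9272)
= 4.28
v' = -2.58*e1 + 4.28*e2


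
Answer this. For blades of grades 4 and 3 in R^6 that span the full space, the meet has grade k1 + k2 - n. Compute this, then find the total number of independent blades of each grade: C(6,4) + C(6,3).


Meet grade = grade(A) + grade(B) - n
= 4 + 3 - 6 = 1
C(6,4) = 15
C(6,3) = 20
dim_A + dim_B = 15 + 20 = 35


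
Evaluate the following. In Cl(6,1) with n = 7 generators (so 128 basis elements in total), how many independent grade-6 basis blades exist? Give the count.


Number of grade-k basis blades in Cl(p,q) with n = p + q is C(n, k).
n = 6 + 1 = 7
C(7, 6) = 7! / (6! * 1!)
= 5040 / (720 * 1)
= 7


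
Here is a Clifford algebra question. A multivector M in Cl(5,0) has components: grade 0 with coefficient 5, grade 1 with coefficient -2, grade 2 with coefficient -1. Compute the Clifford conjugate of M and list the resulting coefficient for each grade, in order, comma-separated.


Clifford conjugate sign for grade k: (-1)^(k(k+1)/2)
Grade 0: (-1)^(0*1/2) = (-1)^0 = 1, coeff 5 -> 5
Grade 1: (-1)^(1*2/2) = (-1)^1 = -1, coeff -2 -> 2
Grade 2: (-1)^(2*3/2) = (-1)^3 = -1, coeff -1 -> 1
Conjugated coefficients: 5, 2, 1


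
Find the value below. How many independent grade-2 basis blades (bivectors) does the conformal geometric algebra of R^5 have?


The conformal model of R^5 uses Cl(6,1) with m = 5 + 2 = 7 generators.
Number of grade-2 blades = C(m, 2) = C(7, 2)
= 7*6/2 = 21


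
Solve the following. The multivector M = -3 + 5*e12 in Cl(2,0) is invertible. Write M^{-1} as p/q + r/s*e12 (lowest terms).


M = -3 + 5*e12, where e12^2 = -1.
Since M commutes with its reverse ~M = a - b*e12, M * ~M = a^2 - b^2*e12^2 = a^2 + b^2.
So M^{-1} = ~M / (a^2 + b^2) = (a - b*e12)/(a^2 + b^2).
a^2 + b^2 = 9 + 25 = 34
Scalar part = -3/34 = -3/34
Bivector coeff = -5/34 = -5/34
M^{-1} = -3/34 - 5/34*e12


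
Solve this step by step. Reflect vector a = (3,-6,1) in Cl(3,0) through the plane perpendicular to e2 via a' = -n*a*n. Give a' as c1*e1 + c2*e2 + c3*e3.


Reflection formula: a' = -n*a*n, with n = e2 (unit vector, n^2 = 1).
For reflection through hyperplane perp to e2:
The component along e2 flips sign, others stay.
a = (3, -6, 1)
a' = (3, 6, 1)
a' = 3*e1 + 6*e2 + 1*e3


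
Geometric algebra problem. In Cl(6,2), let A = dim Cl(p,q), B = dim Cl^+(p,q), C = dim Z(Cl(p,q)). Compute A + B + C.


n = 6 + 2 = 8
Total dim = 2^8 = 256
Even subalgebra dim = 2^7 = 128
n is even, so center dim = 1
Sum = 256 + 128 + 1 = 385


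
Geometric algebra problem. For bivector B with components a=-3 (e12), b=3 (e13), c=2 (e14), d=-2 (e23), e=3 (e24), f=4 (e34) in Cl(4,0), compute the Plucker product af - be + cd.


Plucker relation: af - be + cd
a*f = (-3)*4 = -12
b*e = 3*3 = 9
c*d = 2*(-2) = -4
af - be + cd = -12 - 9 + (-4)
= -25


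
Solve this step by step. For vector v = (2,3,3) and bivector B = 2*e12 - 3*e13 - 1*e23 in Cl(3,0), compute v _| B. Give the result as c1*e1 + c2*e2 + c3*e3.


Left contraction v _| B = <vB>_1 (grade-1 part of the geometric product vB).
Using e1_|e12 = e2, e2_|e12 = -e1, e1_|e13 = e3, e3_|e13 = -e1, e2_|e23 = e3, e3_|e23 = -e2:
e1 coeff: -v2*b12 - v3*b13 = -(3)*(2) - (3)*(-3) = 3
e2 coeff: v1*b12 - v3*b23 = (2)*(2) - (3)*(-1) = 7
e3 coeff: v1*b13 + v2*b23 = (2)*(-3) + (3)*(-1) = -9
v _| B = 3*e1 + 7*e2 - 9*e3


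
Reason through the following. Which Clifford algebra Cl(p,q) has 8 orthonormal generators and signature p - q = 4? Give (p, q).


We need p + q = 8 and p - q = 4.
Adding: 2p = 8 + 4 = 12, so p = 6.
Then q = 8 - 6 = 2.
(p, q) = (6, 2)


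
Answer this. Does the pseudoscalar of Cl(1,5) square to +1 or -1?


The pseudoscalar I = e1...e_n (product of all n generators) of Cl(p,q) satisfies I^2 = (-1)^(q + n(n-1)/2).
p = 1, q = 5, n = p + q = 6
n(n-1)/2 = 6 * 5 / 2 = 15
Exponent = q + n(n-1)/2 = 5 + 15 = 20
I^2 = (-1)^20 = +1


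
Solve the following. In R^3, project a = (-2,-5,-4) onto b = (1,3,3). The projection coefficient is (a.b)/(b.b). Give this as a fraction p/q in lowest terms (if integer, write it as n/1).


Projection coefficient = (a . b) / (b . b)
a . b = (-2)*1 + (-5)*3 + (-4)*3
= -2 + (-15) + (-12) = -29
b . b = 1^2 + 3^2 + 3^2
= 1 + 9 + 9 = 19
Coefficient = -29/19
In lowest terms: -29/19


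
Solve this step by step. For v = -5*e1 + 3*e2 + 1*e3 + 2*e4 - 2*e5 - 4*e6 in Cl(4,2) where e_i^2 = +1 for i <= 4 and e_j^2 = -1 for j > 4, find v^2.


v^2 = sum of c_i^2 * e_i^2
Positive signature terms (e_i^2 = +1): (-5)^2 + 3^2 + 1^2 + 2^2 = 39
Negative signature terms (e_j^2 = -1): (-2)^2 + (-4)^2 = 20
v^2 = 39 - 20 = 19


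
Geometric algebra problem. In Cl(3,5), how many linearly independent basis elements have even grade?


Even subalgebra dimension = 2^(n-1)
n = 3 + 5 = 8
2^(8 - 1) = 2^7 = 128
Verification: sum of C(8,k) for even k = 1 + 28 + 70 + 28 + 1 = 128
Result = 128


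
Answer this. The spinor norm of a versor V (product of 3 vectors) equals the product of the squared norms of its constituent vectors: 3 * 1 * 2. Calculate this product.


Spinor norm N(V) = |v1|^2 * |v2|^2 * ... * |v3|^2
= 3 * 1 * 2
Running product: 3, 3, 6
N(V) = 6


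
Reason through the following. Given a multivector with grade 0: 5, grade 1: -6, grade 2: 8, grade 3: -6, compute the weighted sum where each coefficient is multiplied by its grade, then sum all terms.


Grade-weighted sum = sum of grade_k * coefficient_k
0*5 = 0
1*(-6) = -6
2*8 = 16
3*(-6) = -18
Total = 0 + (-6) + 16 + (-18) = -8


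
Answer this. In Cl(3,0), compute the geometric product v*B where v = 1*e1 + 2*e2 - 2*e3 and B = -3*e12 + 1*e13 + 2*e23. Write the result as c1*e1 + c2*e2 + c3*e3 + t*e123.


vB has grade-1 (vector) and grade-3 (trivector) parts: vB = (v _| B) + (v ^ B).
Vector part <vB>_1:
  e1: -v2*b12 - v3*b13 = -(2)*(-3) - (-2)*(1) = 8
  e2: v1*b12 - v3*b23 = (1)*(-3) - (-2)*(2) = 1
  e3: v1*b13 + v2*b23 = (1)*(1) + (2)*(2) = 5
Trivector part <vB>_3:
  e123: v1*b23 - v2*b13 + v3*b12 = (1)*(2) - (2)*(1) + (-2)*(-3) = 6
vB = 8*e1 + 1*e2 + 5*e3 + 6*e123


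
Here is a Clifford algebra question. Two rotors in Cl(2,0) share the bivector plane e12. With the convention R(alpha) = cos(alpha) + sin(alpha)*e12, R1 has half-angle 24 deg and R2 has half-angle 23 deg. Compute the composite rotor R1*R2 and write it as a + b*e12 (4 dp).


Same-plane rotors commute and their half-angles add:
R1*R2 = cos(a1 + a2) + sin(a1 + a2)*e12.
a1 + a2 = 24 + 23 = 47 deg
cos(47 deg) = 0.6820
sin(47 deg) = 0.7314
R1*R2 = 0.6820 + 0.7314*e12


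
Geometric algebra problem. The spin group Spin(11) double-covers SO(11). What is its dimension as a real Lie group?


Spin(n) double-covers SO(n); both have Lie algebra so(n) of dimension n(n-1)/2.
n = 11
n(n-1) = 11 * 10 = 110
dim Spin(11) = 110/2 = 55


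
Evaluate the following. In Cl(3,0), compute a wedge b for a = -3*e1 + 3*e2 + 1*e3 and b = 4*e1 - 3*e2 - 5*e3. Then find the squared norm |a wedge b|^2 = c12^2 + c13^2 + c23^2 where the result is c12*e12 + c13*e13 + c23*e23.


a wedge b = (a1*b2 - a2*b1)*e12 + (a1*b3 - a3*b1)*e13 + (a2*b3 - a3*b2)*e23
e12 coeff: (-3)*(-3) - 3*4 = 9 - 12 = -3
e13 coeff: (-3)*(-5) - 1*4 = 15 - 4 = 11
e23 coeff: 3*(-5) - 1*(-3) = -15 - (-3) = -12
|a wedge b|^2 = (-3)^2 + 11^2 + (-12)^2
= 9 + 121 + 144
= 274


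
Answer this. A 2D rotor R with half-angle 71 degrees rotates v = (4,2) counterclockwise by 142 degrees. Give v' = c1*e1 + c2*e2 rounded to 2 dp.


Rotor R = cos(71deg) - sin(71deg)*e12
Rotation angle theta = 2 * 71 = 142 degrees
v' = R*v*~R rotates v by theta.
cos(142deg) = -0.7880, sin(142deg) = 0.6157
v'_1 = 4*cos(142deg) - 2*sin(142deg)
= 4*(-0.7880) - 2*0.6157
= -4.38
v'_2 = 4*sin(142deg) + 2*cos(142deg)
= 4*0.6157 + 2*(-0.7880)
= 0.89
v' = -4.38*e1 + 0.89*e2


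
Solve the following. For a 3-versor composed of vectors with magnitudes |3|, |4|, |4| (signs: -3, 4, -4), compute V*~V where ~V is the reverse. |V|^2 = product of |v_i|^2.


Each vector v_i has |v_i|^2 = s_i^2
Squared scales: (-3)^2 = 9, 4^2 = 16, (-4)^2 = 16
|V|^2 = 9 * 16 * 16
= 2304


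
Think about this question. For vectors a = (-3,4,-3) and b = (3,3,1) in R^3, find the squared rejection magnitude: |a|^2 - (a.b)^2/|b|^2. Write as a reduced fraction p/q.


|a|^2 = (-3)^2 + 4^2 + (-3)^2 = 34
|b|^2 = 3^2 + 3^2 + 1^2 = 19
a . b = (-3)*3 + 4*3 + (-3)*1 = 0
(a.b)^2 = 0^2 = 0
|rej|^2 = 34 - 0/19
= (646 - 0)/19
= 646/19
In lowest terms: 34/1


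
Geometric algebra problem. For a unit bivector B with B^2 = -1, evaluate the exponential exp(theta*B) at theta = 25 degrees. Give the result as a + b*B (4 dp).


For a unit bivector B with B^2 = -1, the exponential series gives
e^(theta*B) = cos(theta) + sin(theta)*B (the GA analogue of Euler's formula).
theta = 25 degrees = 0.436332 rad
cos(25 deg) = 0.9063
sin(25 deg) = 0.4226
exp(theta*B) = 0.9063 + 0.4226*B


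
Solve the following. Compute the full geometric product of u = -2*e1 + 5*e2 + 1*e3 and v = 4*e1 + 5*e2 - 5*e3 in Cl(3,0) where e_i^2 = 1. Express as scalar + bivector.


In Cl(3,0): e_i^2 = 1, e_ie_j = -e_je_i for i != j.
Scalar part = u . v = (-2)*4 + 5*5 + 1*(-5)
= -8 + 25 + (-5) = 12
e12 coeff = (-2)*5 - 5*4 = -10 - 20 = -30
e13 coeff = (-2)*(-5) - 1*4 = 10 - 4 = 6
e23 coeff = 5*(-5) - 1*5 = -25 - 5 = -30
uv = 12 - 30*e12 + 6*e13 - 30*e23


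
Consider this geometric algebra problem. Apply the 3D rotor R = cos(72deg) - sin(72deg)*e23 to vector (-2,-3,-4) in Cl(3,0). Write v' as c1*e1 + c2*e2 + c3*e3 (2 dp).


Rotor R = cos(72deg) - sin(72deg)*e23
Rotation angle theta = 2 * 72 = 144 degrees in the e23 plane (e2 -> e3).
The component perpendicular to the plane (e1) is invariant: v'_1 = v1 = -2.00
cos(144deg) = -0.8090, sin(144deg) = 0.5878
v'_2 = v2*cos(theta) - v3*sin(theta) = -3*(-0.8090) - (-4)*0.5878 = 4.78
v'_3 = v2*sin(theta) + v3*cos(theta) = -3*0.5878 + (-4)*(-0.8090) = 1.47
v' = -2.00*e1 + 4.78*e2 + 1.47*e3


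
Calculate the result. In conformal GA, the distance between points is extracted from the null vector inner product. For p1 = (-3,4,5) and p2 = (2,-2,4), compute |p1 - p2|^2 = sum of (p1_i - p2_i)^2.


p1 - p2 = (-5, 6, 1)
|p1 - p2|^2 = (-5)^2 + 6^2 + 1^2
= 25 + 36 + 1
= 62


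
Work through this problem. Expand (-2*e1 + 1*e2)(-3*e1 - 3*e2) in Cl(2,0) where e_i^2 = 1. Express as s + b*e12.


Expand: (-2*e1 + 1*e2)(-3*e1 - 3*e2)
= (-2)*(-3)*e1e1 + (-2)*(-3)*e1e2 + 1*(-3)*e2e1 + 1*(-3)*e2e2
Using e1^2 = e2^2 = 1, e2e1 = -e1e2:
Scalar part s = (-2)*(-3) + 1*(-3) = 6 + (-3) = 3
Bivector part b = (-2)*(-3) - 1*(-3) = 6 - (-3) = 9
uv = 3 + 9*e12


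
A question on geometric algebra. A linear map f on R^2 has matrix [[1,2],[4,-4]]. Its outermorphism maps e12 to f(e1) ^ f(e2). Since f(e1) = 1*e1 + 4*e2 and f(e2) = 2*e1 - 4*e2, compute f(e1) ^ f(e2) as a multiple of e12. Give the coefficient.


The outermorphism of a linear map f sends e1^e2 to f(e1)^f(e2).
f(e1) = 1*e1 + 4*e2
f(e2) = 2*e1 - 4*e2
f(e1) ^ f(e2) = (1*e1 + 4*e2) ^ (2*e1 - 4*e2)
= 1*(-4)*e12 + 4*2*e21
= (-4 - 8)*e12
= -12*e12
Coefficient = -12


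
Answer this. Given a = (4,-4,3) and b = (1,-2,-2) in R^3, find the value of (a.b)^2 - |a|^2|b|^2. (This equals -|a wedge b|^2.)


a . b = 4*1 + (-4)*(-2) + 3*(-2)
= 4 + 8 + (-6) = 6
|a|^2 = 4^2 + (-4)^2 + 3^2 = 41
|b|^2 = 1^2 + (-2)^2 + (-2)^2 = 9
(a.b)^2 = 6^2 = 36
|a|^2 * |b|^2 = 41 * 9 = 369
Result = 36 - 369 = -333


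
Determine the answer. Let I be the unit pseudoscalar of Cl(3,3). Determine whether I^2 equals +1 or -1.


The pseudoscalar I = e1...e_n (product of all n generators) of Cl(p,q) satisfies I^2 = (-1)^(q + n(n-1)/2).
p = 3, q = 3, n = p + q = 6
n(n-1)/2 = 6 * 5 / 2 = 15
Exponent = q + n(n-1)/2 = 3 + 15 = 18
I^2 = (-1)^18 = +1


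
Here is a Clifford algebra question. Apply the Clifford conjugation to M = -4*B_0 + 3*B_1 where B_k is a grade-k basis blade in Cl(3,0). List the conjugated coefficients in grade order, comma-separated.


Clifford conjugate sign for grade k: (-1)^(k(k+1)/2)
Grade 0: (-1)^(0*1/2) = (-1)^0 = 1, coeff -4 -> -4
Grade 1: (-1)^(1*2/2) = (-1)^1 = -1, coeff 3 -> -3
Conjugated coefficients: -4, -3


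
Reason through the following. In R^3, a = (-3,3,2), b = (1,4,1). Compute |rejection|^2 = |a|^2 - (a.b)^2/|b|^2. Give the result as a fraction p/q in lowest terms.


|a|^2 = (-3)^2 + 3^2 + 2^2 = 22
|b|^2 = 1^2 + 4^2 + 1^2 = 18
a . b = (-3)*1 + 3*4 + 2*1 = 11
(a.b)^2 = 11^2 = 121
|rej|^2 = 22 - 121/18
= (396 - 121)/18
= 275/18
In lowest terms: 275/18


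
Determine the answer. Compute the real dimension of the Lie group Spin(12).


Spin(n) double-covers SO(n); both have Lie algebra so(n) of dimension n(n-1)/2.
n = 12
n(n-1) = 12 * 11 = 132
dim Spin(12) = 132/2 = 66


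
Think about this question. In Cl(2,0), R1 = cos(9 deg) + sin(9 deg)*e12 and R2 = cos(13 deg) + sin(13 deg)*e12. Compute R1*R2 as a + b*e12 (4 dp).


Same-plane rotors commute and their half-angles add:
R1*R2 = cos(a1 + a2) + sin(a1 + a2)*e12.
a1 + a2 = 9 + 13 = 22 deg
cos(22 deg) = 0.9272
sin(22 deg) = 0.3746
R1*R2 = 0.9272 + 0.3746*e12


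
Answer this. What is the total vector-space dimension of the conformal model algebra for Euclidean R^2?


The conformal model of R^2 uses Cl(3,1): the 2 Euclidean generators plus two extra orthogonal generators e+ (e+^2 = +1) and e- (e-^2 = -1), from which the null vectors e0, einf are built.
Number of generators m = 2 + 2 = 4.
dim Cl(p,q) = 2^m = 2^4 = 16


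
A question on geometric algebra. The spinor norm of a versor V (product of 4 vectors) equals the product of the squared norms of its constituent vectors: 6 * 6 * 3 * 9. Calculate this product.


Spinor norm N(V) = |v1|^2 * |v2|^2 * ... * |v4|^2
= 6 * 6 * 3 * 9
Running product: 6, 36, 108, 972
N(V) = 972


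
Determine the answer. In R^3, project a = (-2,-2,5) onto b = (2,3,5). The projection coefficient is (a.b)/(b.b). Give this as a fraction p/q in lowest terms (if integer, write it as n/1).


Projection coefficient = (a . b) / (b . b)
a . b = (-2)*2 + (-2)*3 + 5*5
= -4 + (-6) + 25 = 15
b . b = 2^2 + 3^2 + 5^2
= 4 + 9 + 25 = 38
Coefficient = 15/38
In lowest terms: 15/38


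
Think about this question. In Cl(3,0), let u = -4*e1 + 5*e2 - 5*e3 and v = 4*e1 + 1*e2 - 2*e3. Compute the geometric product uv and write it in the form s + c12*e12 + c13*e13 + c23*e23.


In Cl(3,0): e_i^2 = 1, e_ie_j = -e_je_i for i != j.
Scalar part = u . v = (-4)*4 + 5*1 + (-5)*(-2)
= -16 + 5 + 10 = -1
e12 coeff = (-4)*1 - 5*4 = -4 - 20 = -24
e13 coeff = (-4)*(-2) - (-5)*4 = 8 - (-20) = 28
e23 coeff = 5*(-2) - (-5)*1 = -10 - (-5) = -5
uv = -1 - 24*e12 + 28*e13 - 5*e23


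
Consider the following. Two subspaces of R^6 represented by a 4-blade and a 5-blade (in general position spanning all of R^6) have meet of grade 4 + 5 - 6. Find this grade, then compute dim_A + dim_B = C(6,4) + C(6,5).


Meet grade = grade(A) + grade(B) - n
= 4 + 5 - 6 = 3
C(6,4) = 15
C(6,5) = 6
dim_A + dim_B = 15 + 6 = 21


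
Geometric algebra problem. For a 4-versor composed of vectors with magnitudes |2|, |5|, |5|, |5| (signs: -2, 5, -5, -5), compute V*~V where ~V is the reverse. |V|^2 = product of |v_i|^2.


Each vector v_i has |v_i|^2 = s_i^2
Squared scales: (-2)^2 = 4, 5^2 = 25, (-5)^2 = 25, (-5)^2 = 25
|V|^2 = 4 * 25 * 25 * 25
= 62500


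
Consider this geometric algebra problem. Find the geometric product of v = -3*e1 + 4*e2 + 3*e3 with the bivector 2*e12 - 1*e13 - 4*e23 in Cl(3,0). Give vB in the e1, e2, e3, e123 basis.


vB has grade-1 (vector) and grade-3 (trivector) parts: vB = (v _| B) + (v ^ B).
Vector part <vB>_1:
  e1: -v2*b12 - v3*b13 = -(4)*(2) - (3)*(-1) = -5
  e2: v1*b12 - v3*b23 = (-3)*(2) - (3)*(-4) = 6
  e3: v1*b13 + v2*b23 = (-3)*(-1) + (4)*(-4) = -13
Trivector part <vB>_3:
  e123: v1*b23 - v2*b13 + v3*b12 = (-3)*(-4) - (4)*(-1) + (3)*(2) = 22
vB = -5*e1 + 6*e2 - 13*e3 + 22*e123


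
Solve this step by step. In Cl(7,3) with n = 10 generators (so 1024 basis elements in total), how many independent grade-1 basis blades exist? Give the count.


Number of grade-k basis blades in Cl(p,q) with n = p + q is C(n, k).
n = 7 + 3 = 10
C(10, 1) = 10! / (1! * 9!)
= 3628800 / (1 * 362880)
= 10


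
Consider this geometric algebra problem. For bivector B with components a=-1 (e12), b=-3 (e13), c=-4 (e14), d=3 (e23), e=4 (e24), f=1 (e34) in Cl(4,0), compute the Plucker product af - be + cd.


Plucker relation: af - be + cd
a*f = (-1)*1 = -1
b*e = (-3)*4 = -12
c*d = (-4)*3 = -12
af - be + cd = -1 - (-12) + (-12)
= -1


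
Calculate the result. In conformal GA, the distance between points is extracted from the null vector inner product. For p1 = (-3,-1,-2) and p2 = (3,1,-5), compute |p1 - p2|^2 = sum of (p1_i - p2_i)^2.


p1 - p2 = (-6, -2, 3)
|p1 - p2|^2 = (-6)^2 + (-2)^2 + 3^2
= 36 + 4 + 9
= 49


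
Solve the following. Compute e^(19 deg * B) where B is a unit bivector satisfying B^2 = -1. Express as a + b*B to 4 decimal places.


For a unit bivector B with B^2 = -1, the exponential series gives
e^(theta*B) = cos(theta) + sin(theta)*B (the GA analogue of Euler's formula).
theta = 19 degrees = 0.331613 rad
cos(19 deg) = 0.9455
sin(19 deg) = 0.3256
exp(theta*B) = 0.9455 + 0.3256*B


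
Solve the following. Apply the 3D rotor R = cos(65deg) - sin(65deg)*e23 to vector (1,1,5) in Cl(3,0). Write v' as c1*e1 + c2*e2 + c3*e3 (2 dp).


Rotor R = cos(65deg) - sin(65deg)*e23
Rotation angle theta = 2 * 65 = 130 degrees in the e23 plane (e2 -> e3).
The component perpendicular to the plane (e1) is invariant: v'_1 = v1 = 1.00
cos(130deg) = -0.6428, sin(130deg) = 0.7660
v'_2 = v2*cos(theta) - v3*sin(theta) = 1*(-0.6428) - 5*0.7660 = -4.47
v'_3 = v2*sin(theta) + v3*cos(theta) = 1*0.7660 + 5*(-0.6428) = -2.45
v' = 1.00*e1 - 4.47*e2 - 2.45*e3


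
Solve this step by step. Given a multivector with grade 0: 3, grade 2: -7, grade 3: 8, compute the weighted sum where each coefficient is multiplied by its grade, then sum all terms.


Grade-weighted sum = sum of grade_k * coefficient_k
0*3 = 0
2*(-7) = -14
3*8 = 24
Total = 0 + (-14) + 24 = 10


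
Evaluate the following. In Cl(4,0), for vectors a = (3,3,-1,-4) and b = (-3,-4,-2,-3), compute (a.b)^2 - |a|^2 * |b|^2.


a . b = 3*(-3) + 3*(-4) + (-1)*(-2) + (-4)*(-3)
= -9 + (-12) + 2 + 12 = -7
|a|^2 = 3^2 + 3^2 + (-1)^2 + (-4)^2 = 35
|b|^2 = (-3)^2 + (-4)^2 + (-2)^2 + (-3)^2 = 38
(a.b)^2 = (-7)^2 = 49
|a|^2 * |b|^2 = 35 * 38 = 1330
Result = 49 - 1330 = -1281


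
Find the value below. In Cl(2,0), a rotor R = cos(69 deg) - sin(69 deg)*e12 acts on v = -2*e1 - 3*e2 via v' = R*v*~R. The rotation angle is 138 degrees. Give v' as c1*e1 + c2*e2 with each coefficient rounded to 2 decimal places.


Rotor R = cos(69deg) - sin(69deg)*e12
Rotation angle theta = 2 * 69 = 138 degrees
v' = R*v*~R rotates v by theta.
cos(138deg) = -0.7431, sin(138deg) = 0.6691
v'_1 = -2*cos(138deg) - (-3)*sin(138deg)
= -2*(-0.7431) - (-3)*0.6691
= 3.49
v'_2 = -2*sin(138deg) + (-3)*cos(138deg)
= -2*0.6691 + (-3)*(-0.7431)
= 0.89
v' = 3.49*e1 + 0.89*e2


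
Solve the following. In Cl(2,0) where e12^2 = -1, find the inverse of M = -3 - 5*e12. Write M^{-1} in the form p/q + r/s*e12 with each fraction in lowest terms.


M = -3 - 5*e12, where e12^2 = -1.
Since M commutes with its reverse ~M = a - b*e12, M * ~M = a^2 - b^2*e12^2 = a^2 + b^2.
So M^{-1} = ~M / (a^2 + b^2) = (a - b*e12)/(a^2 + b^2).
a^2 + b^2 = 9 + 25 = 34
Scalar part = -3/34 = -3/34
Bivector coeff = 5/34 = 5/34
M^{-1} = -3/34 + 5/34*e12


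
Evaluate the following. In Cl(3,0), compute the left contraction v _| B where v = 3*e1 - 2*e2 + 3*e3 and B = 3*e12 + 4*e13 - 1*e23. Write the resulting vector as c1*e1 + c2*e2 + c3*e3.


Left contraction v _| B = <vB>_1 (grade-1 part of the geometric product vB).
Using e1_|e12 = e2, e2_|e12 = -e1, e1_|e13 = e3, e3_|e13 = -e1, e2_|e23 = e3, e3_|e23 = -e2:
e1 coeff: -v2*b12 - v3*b13 = -(-2)*(3) - (3)*(4) = -6
e2 coeff: v1*b12 - v3*b23 = (3)*(3) - (3)*(-1) = 12
e3 coeff: v1*b13 + v2*b23 = (3)*(4) + (-2)*(-1) = 14
v _| B = -6*e1 + 12*e2 + 14*e3


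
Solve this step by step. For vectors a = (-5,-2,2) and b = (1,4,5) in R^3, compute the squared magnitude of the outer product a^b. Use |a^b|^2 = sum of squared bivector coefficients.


a wedge b = (a1*b2 - a2*b1)*e12 + (a1*b3 - a3*b1)*e13 + (a2*b3 - a3*b2)*e23
e12 coeff: (-5)*4 - (-2)*1 = -20 - (-2) = -18
e13 coeff: (-5)*5 - 2*1 = -25 - 2 = -27
e23 coeff: (-2)*5 - 2*4 = -10 - 8 = -18
|a wedge b|^2 = (-18)^2 + (-27)^2 + (-18)^2
= 324 + 729 + 324
= 1377


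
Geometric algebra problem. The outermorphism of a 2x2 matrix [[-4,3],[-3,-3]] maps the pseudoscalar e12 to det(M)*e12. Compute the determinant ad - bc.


The outermorphism of a linear map f sends e1^e2 to f(e1)^f(e2).
f(e1) = -4*e1 - 3*e2
f(e2) = 3*e1 - 3*e2
f(e1) ^ f(e2) = (-4*e1 - 3*e2) ^ (3*e1 - 3*e2)
= (-4)*(-3)*e12 + (-3)*3*e21
= (12 - (-9))*e12
= 21*e12
Coefficient = 21


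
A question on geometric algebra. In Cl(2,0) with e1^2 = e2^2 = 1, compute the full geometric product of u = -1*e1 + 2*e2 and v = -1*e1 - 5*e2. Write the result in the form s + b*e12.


Expand: (-1*e1 + 2*e2)(-1*e1 - 5*e2)
= (-1)*(-1)*e1e1 + (-1)*(-5)*e1e2 + 2*(-1)*e2e1 + 2*(-5)*e2e2
Using e1^2 = e2^2 = 1, e2e1 = -e1e2:
Scalar part s = (-1)*(-1) + 2*(-5) = 1 + (-10) = -9
Bivector part b = (-1)*(-5) - 2*(-1) = 5 - (-2) = 7
uv = -9 + 7*e12


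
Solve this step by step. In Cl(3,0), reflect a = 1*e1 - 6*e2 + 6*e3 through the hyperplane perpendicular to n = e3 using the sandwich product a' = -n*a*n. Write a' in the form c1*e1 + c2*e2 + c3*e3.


Reflection formula: a' = -n*a*n, with n = e3 (unit vector, n^2 = 1).
For reflection through hyperplane perp to e3:
The component along e3 flips sign, others stay.
a = (1, -6, 6)
a' = (1, -6, -6)
a' = 1*e1 - 6*e2 - 6*e3


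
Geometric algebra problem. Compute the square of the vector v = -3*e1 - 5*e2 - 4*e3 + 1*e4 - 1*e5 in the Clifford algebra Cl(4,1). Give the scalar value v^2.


v^2 = sum of c_i^2 * e_i^2
Positive signature terms (e_i^2 = +1): (-3)^2 + (-5)^2 + (-4)^2 + 1^2 = 51
Negative signature terms (e_j^2 = -1): (-1)^2 = 1
v^2 = 51 - 1 = 50


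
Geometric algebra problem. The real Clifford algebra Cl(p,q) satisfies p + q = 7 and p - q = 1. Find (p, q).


We need p + q = 7 and p - q = 1.
Adding: 2p = 7 + 1 = 8, so p = 4.
Then q = 7 - 4 = 3.
(p, q) = (4, 3)


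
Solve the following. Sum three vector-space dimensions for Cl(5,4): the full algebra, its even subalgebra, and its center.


n = 5 + 4 = 9
Total dim = 2^9 = 512
Even subalgebra dim = 2^8 = 256
n is odd, so center dim = 2
Sum = 512 + 256 + 2 = 770


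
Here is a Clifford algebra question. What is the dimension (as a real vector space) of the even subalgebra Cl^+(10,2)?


Even subalgebra dimension = 2^(n-1)
n = 10 + 2 = 12
2^(12 - 1) = 2^11 = 2048
Verification: sum of C(12,k) for even k = 1 + 66 + 495 + 924 + 495 + 66 + 1 = 2048
Result = 2048


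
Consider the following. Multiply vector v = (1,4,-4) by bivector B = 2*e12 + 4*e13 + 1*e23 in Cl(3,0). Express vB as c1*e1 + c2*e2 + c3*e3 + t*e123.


vB has grade-1 (vector) and grade-3 (trivector) parts: vB = (v _| B) + (v ^ B).
Vector part <vB>_1:
  e1: -v2*b12 - v3*b13 = -(4)*(2) - (-4)*(4) = 8
  e2: v1*b12 - v3*b23 = (1)*(2) - (-4)*(1) = 6
  e3: v1*b13 + v2*b23 = (1)*(4) + (4)*(1) = 8
Trivector part <vB>_3:
  e123: v1*b23 - v2*b13 + v3*b12 = (1)*(1) - (4)*(4) + (-4)*(2) = -23
vB = 8*e1 + 6*e2 + 8*e3 - 23*e123


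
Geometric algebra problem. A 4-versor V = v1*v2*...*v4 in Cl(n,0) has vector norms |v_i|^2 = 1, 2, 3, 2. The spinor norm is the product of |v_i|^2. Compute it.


Spinor norm N(V) = |v1|^2 * |v2|^2 * ... * |v4|^2
= 1 * 2 * 3 * 2
Running product: 1, 2, 6, 12
N(V) = 12


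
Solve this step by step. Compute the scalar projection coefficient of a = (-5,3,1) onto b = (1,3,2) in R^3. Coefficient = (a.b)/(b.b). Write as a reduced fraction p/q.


Projection coefficient = (a . b) / (b . b)
a . b = (-5)*1 + 3*3 + 1*2
= -5 + 9 + 2 = 6
b . b = 1^2 + 3^2 + 2^2
= 1 + 9 + 4 = 14
Coefficient = 6/14
In lowest terms: 3/7


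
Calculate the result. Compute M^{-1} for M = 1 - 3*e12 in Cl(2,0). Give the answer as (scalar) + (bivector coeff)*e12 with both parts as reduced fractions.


M = 1 - 3*e12, where e12^2 = -1.
Since M commutes with its reverse ~M = a - b*e12, M * ~M = a^2 - b^2*e12^2 = a^2 + b^2.
So M^{-1} = ~M / (a^2 + b^2) = (a - b*e12)/(a^2 + b^2).
a^2 + b^2 = 1 + 9 = 10
Scalar part = 1/10 = 1/10
Bivector coeff = 3/10 = 3/10
M^{-1} = 1/10 + 3/10*e12


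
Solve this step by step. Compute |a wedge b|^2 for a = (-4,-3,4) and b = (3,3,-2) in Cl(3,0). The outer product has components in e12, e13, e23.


a wedge b = (a1*b2 - a2*b1)*e12 + (a1*b3 - a3*b1)*e13 + (a2*b3 - a3*b2)*e23
e12 coeff: (-4)*3 - (-3)*3 = -12 - (-9) = -3
e13 coeff: (-4)*(-2) - 4*3 = 8 - 12 = -4
e23 coeff: (-3)*(-2) - 4*3 = 6 - 12 = -6
|a wedge b|^2 = (-3)^2 + (-4)^2 + (-6)^2
= 9 + 16 + 36
= 61


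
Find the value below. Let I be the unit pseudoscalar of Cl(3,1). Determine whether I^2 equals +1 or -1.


The pseudoscalar I = e1...e_n (product of all n generators) of Cl(p,q) satisfies I^2 = (-1)^(q + n(n-1)/2).
p = 3, q = 1, n = p + q = 4
n(n-1)/2 = 4 * 3 / 2 = 6
Exponent = q + n(n-1)/2 = 1 + 6 = 7
I^2 = (-1)^7 = -1


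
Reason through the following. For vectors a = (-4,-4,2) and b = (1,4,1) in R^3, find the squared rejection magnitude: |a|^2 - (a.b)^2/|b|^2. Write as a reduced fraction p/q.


|a|^2 = (-4)^2 + (-4)^2 + 2^2 = 36
|b|^2 = 1^2 + 4^2 + 1^2 = 18
a . b = (-4)*1 + (-4)*4 + 2*1 = -18
(a.b)^2 = (-18)^2 = 324
|rej|^2 = 36 - 324/18
= (648 - 324)/18
= 324/18
In lowest terms: 18/1


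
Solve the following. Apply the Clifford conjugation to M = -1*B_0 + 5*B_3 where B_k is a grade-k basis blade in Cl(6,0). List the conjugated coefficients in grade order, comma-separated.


Clifford conjugate sign for grade k: (-1)^(k(k+1)/2)
Grade 0: (-1)^(0*1/2) = (-1)^0 = 1, coeff -1 -> -1
Grade 3: (-1)^(3*4/2) = (-1)^6 = 1, coeff 5 -> 5
Conjugated coefficients: -1, 5


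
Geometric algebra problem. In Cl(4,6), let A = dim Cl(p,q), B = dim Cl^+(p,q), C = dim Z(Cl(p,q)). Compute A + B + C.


n = 4 + 6 = 10
Total dim = 2^10 = 1024
Even subalgebra dim = 2^9 = 512
n is even, so center dim = 1
Sum = 1024 + 512 + 1 = 1537


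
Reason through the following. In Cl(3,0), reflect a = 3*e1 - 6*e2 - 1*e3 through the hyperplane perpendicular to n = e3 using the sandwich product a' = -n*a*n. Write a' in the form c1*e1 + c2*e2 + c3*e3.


Reflection formula: a' = -n*a*n, with n = e3 (unit vector, n^2 = 1).
For reflection through hyperplane perp to e3:
The component along e3 flips sign, others stay.
a = (3, -6, -1)
a' = (3, -6, 1)
a' = 3*e1 - 6*e2 + 1*e3


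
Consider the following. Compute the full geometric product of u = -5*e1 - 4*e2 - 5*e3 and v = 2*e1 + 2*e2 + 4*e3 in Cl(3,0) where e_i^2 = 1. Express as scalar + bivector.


In Cl(3,0): e_i^2 = 1, e_ie_j = -e_je_i for i != j.
Scalar part = u . v = (-5)*2 + (-4)*2 + (-5)*4
= -10 + (-8) + (-20) = -38
e12 coeff = (-5)*2 - (-4)*2 = -10 - (-8) = -2
e13 coeff = (-5)*4 - (-5)*2 = -20 - (-10) = -10
e23 coeff = (-4)*4 - (-5)*2 = -16 - (-10) = -6
uv = -38 - 2*e12 - 10*e13 - 6*e23


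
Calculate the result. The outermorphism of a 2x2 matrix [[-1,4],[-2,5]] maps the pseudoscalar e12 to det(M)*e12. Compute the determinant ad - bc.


The outermorphism of a linear map f sends e1^e2 to f(e1)^f(e2).
f(e1) = -1*e1 - 2*e2
f(e2) = 4*e1 + 5*e2
f(e1) ^ f(e2) = (-1*e1 - 2*e2) ^ (4*e1 + 5*e2)
= (-1)*5*e12 + (-2)*4*e21
= (-5 - (-8))*e12
= 3*e12
Coefficient = 3


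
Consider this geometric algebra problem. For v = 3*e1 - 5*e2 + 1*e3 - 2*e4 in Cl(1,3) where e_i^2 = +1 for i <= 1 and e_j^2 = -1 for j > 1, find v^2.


v^2 = sum of c_i^2 * e_i^2
Positive signature terms (e_i^2 = +1): 3^2 = 9
Negative signature terms (e_j^2 = -1): (-5)^2 + 1^2 + (-2)^2 = 30
v^2 = 9 - 30 = -21


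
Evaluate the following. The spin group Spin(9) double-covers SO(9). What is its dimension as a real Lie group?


Spin(n) double-covers SO(n); both have Lie algebra so(n) of dimension n(n-1)/2.
n = 9
n(n-1) = 9 * 8 = 72
dim Spin(9) = 72/2 = 36


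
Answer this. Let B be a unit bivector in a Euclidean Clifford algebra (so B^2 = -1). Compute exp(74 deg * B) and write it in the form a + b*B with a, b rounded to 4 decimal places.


For a unit bivector B with B^2 = -1, the exponential series gives
e^(theta*B) = cos(theta) + sin(theta)*B (the GA analogue of Euler's formula).
theta = 74 degrees = 1.291544 rad
cos(74 deg) = 0.2756
sin(74 deg) = 0.9613
exp(theta*B) = 0.2756 + 0.9613*B


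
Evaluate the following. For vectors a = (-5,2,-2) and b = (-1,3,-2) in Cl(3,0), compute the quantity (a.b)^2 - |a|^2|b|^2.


a . b = (-5)*(-1) + 2*3 + (-2)*(-2)
= 5 + 6 + 4 = 15
|a|^2 = (-5)^2 + 2^2 + (-2)^2 = 33
|b|^2 = (-1)^2 + 3^2 + (-2)^2 = 14
(a.b)^2 = 15^2 = 225
|a|^2 * |b|^2 = 33 * 14 = 462
Result = 225 - 462 = -237


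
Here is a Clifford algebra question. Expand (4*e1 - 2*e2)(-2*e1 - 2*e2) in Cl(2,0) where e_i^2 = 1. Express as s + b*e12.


Expand: (4*e1 - 2*e2)(-2*e1 - 2*e2)
= 4*(-2)*e1e1 + 4*(-2)*e1e2 + (-2)*(-2)*e2e1 + (-2)*(-2)*e2e2
Using e1^2 = e2^2 = 1, e2e1 = -e1e2:
Scalar part s = 4*(-2) + (-2)*(-2) = -8 + 4 = -4
Bivector part b = 4*(-2) - (-2)*(-2) = -8 - 4 = -12
uv = -4 - 12*e12


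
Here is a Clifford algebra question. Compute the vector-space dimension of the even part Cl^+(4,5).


Even subalgebra dimension = 2^(n-1)
n = 4 + 5 = 9
2^(9 - 1) = 2^8 = 256
Verification: sum of C(9,k) for even k = 1 + 36 + 126 + 84 + 9 = 256
Result = 256


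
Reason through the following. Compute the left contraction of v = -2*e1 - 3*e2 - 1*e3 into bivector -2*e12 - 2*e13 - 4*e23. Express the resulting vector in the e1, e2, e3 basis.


Left contraction v _| B = <vB>_1 (grade-1 part of the geometric product vB).
Using e1_|e12 = e2, e2_|e12 = -e1, e1_|e13 = e3, e3_|e13 = -e1, e2_|e23 = e3, e3_|e23 = -e2:
e1 coeff: -v2*b12 - v3*b13 = -(-3)*(-2) - (-1)*(-2) = -8
e2 coeff: v1*b12 - v3*b23 = (-2)*(-2) - (-1)*(-4) = 0
e3 coeff: v1*b13 + v2*b23 = (-2)*(-2) + (-3)*(-4) = 16
v _| B = -8*e1 + 0*e2 + 16*e3


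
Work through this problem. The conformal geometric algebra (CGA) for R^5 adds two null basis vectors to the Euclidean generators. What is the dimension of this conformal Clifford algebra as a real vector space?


The conformal model of R^5 uses Cl(6,1): the 5 Euclidean generators plus two extra orthogonal generators e+ (e+^2 = +1) and e- (e-^2 = -1), from which the null vectors e0, einf are built.
Number of generators m = 5 + 2 = 7.
dim Cl(p,q) = 2^m = 2^7 = 128


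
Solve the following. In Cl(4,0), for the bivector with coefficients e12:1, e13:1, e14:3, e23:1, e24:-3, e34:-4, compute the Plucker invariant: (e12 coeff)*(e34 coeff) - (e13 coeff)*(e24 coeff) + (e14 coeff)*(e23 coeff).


Plucker relation: af - be + cd
a*f = 1*(-4) = -4
b*e = 1*(-3) = -3
c*d = 3*1 = 3
af - be + cd = -4 - (-3) + 3
= 2


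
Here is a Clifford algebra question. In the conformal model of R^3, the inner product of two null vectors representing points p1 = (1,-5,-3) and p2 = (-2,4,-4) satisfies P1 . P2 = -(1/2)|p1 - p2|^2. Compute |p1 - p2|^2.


p1 - p2 = (3, -9, 1)
|p1 - p2|^2 = 3^2 + (-9)^2 + 1^2
= 9 + 81 + 1
= 91


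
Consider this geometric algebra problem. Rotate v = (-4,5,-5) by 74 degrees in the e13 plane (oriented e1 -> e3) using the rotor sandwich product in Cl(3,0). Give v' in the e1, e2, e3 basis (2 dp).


Rotor R = cos(37deg) - sin(37deg)*e13
Rotation angle theta = 2 * 37 = 74 degrees in the e13 plane (e1 -> e3).
The component perpendicular to the plane (e2) is invariant: v'_2 = v2 = 5.00
cos(74deg) = 0.2756, sin(74deg) = 0.9613
v'_1 = v1*cos(theta) - v3*sin(theta) = -4*0.2756 - (-5)*0.9613 = 3.70
v'_3 = v1*sin(theta) + v3*cos(theta) = -4*0.9613 + (-5)*0.2756 = -5.22
v' = 3.70*e1 + 5.00*e2 - 5.22*e3
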